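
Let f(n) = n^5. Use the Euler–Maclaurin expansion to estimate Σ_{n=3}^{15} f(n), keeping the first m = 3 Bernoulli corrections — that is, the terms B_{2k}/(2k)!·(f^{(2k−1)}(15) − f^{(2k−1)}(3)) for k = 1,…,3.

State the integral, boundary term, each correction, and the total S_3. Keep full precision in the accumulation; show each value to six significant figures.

Integral: ∫_3^15 x^5 dx = 1.89832e+06.
Boundary: ½(f(3) + f(15)) = ½(243.000 + 759375) = 379809.
Integral + boundary = 2.27812e+06.
Correction k=1: B_{2}/2! · (f^{(1)}(15) − f^{(1)}(3)) = 1/12 · (253125 − 405.000) = 21060.0.
After k=1: 2.29918e+06.
Correction k=2: B_{4}/4! · (f^{(3)}(15) − f^{(3)}(3)) = −1/720 · (13500.0 − 540.000) = -18.0000.
After k=2: 2.29917e+06.
Correction k=3: B_{6}/6! · (f^{(5)}(15) − f^{(5)}(3)) = 1/30240 · (120.000 − 120.000) = 0.00000.

S_3 ≈ 2.29917e+06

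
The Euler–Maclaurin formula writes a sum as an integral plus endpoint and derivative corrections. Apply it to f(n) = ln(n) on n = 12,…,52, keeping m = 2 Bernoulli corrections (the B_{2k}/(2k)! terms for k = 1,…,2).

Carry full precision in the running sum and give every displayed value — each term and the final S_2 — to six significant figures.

S_2 ≈ 138.859

Integral: ∫_12^52 ln(x) dx = 135.646.
Endpoint term: (f(12) + f(52))/2 = (2.48491 + 3.95124)/2 = 3.21808.
So far: 138.864.
Correction k=1: B_{2}/2! · (f^{(1)}(52) − f^{(1)}(12)) = 1/12 · (0.0192308 − 0.0833333) = -0.00534188.
Partial sum through k=1: 138.859.
Correction k=2: B_{4}/4! · (f^{(3)}(52) − f^{(3)}(12)) = −1/720 · (1.42239e-05 − 0.00115741) = 1.58775e-06.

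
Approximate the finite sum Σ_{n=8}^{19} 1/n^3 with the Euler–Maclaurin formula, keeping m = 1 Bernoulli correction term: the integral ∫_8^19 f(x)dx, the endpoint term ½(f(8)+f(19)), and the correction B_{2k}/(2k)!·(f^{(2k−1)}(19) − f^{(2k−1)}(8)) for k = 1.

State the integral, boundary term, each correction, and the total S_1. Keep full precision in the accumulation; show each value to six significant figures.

∫_8^19 1/x^3 dx evaluates to 0.00642746.
Endpoint term: (f(8) + f(19))/2 = (0.00195312 + 0.000145794)/2 = 0.00104946.
Running total after boundary: 0.00747692.
Order-1 term: 1/12 · (-2.30201e-05 − (-0.000732422)) = 5.91168e-05.

S_1 ≈ 0.00753603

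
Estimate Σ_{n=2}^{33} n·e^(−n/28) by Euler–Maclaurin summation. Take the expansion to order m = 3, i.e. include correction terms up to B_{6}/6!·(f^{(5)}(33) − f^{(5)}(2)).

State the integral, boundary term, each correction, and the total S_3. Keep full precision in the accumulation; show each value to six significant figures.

S_3 ≈ 262.442

Integral: ∫_2^33 x·e^(−x/28) dx = 256.510.
½[f(2) + f(33)] = ½[1.86213 + 10.1547] = 6.00841.
Running total after boundary: 262.519.
Order-1 term: 1/12 · (-0.0549496 − 0.864558) = -0.0766257.
Running total after k=1: 262.442.
Order-2 term: −1/720 · (0.000714906 − 0.00347791) = 3.83751e-06.
Running total after k=2: 262.442.
Order-3 term: 1/30240 · (1.91314e-06 − 7.46565e-06) = -1.83615e-10.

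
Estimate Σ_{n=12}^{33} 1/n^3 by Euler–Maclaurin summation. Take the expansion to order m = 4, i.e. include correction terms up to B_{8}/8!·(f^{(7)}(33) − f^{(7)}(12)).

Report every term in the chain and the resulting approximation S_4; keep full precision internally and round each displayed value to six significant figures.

Integral: ∫_12^33 1/x^3 dx = 0.00301309.
Boundary: ½(f(12) + f(33)) = ½(0.000578704 + 2.78265e-05) = 0.000303265.
Running total after boundary: 0.00331635.
Order-1 term: 1/12 · (-2.52968e-06 − (-0.000144676)) = 1.18455e-05.
After k=1: 0.00332820.
Order-2 term: −1/720 · (-4.64588e-08 − (-2.00939e-05)) = -2.78436e-08.
After k=2: 0.00332817.
Order-3 term: 1/30240 · (-1.79180e-09 − (-5.86071e-06)) = 1.93747e-10.
After k=3: 0.00332817.
Order-4 term: −1/1209600 · (-1.18466e-10 − (-2.93036e-06)) = -2.42249e-12.

S_4 ≈ 0.00332817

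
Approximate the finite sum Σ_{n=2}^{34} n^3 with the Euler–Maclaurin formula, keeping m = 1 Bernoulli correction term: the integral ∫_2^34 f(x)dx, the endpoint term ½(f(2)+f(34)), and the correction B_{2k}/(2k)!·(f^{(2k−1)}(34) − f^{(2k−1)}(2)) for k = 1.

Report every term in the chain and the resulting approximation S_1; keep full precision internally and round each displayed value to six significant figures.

S_1 ≈ 354024

The integral term ∫_2^34 x^3 dx = 334080.
½[f(2) + f(34)] = ½[8.00000 + 39304.0] = 19656.0.
Integral + boundary = 353736.
Order-1 term: 1/12 · (3468.00 − 12.0000) = 288.000.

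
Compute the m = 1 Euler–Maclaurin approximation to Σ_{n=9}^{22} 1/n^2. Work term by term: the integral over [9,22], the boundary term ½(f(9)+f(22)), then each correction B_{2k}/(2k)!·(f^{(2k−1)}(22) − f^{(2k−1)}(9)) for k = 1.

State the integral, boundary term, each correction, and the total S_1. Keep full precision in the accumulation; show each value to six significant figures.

S_1 ≈ 0.0730754

The integral term ∫_9^22 1/x^2 dx = 0.0656566.
½[f(9) + f(22)] = ½[0.0123457 + 0.00206612] = 0.00720590.
Running total after boundary: 0.0728625.
Correction k=1: B_{2}/2! · (f^{(1)}(22) − f^{(1)}(9)) = 1/12 · (-0.000187829 − (-0.00274348)) = 0.000212971.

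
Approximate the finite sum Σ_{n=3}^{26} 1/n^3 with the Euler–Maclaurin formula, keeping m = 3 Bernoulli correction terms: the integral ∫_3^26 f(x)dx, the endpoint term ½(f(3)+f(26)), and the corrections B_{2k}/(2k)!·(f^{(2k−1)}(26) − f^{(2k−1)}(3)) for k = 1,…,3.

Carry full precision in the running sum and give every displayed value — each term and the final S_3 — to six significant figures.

The integral term ∫_3^26 1/x^3 dx = 0.0548159.
Endpoint term: (f(3) + f(26))/2 = (0.0370370 + 5.68958e-05)/2 = 0.0185470.
So far: 0.0733629.
k=1: B_{2}/(2)! × [f^{(1)}(26) − f^{(1)}(3)] = 1/12 × (-6.56490e-06 − (-0.0370370)) = 0.00308587.
Running total after k=1: 0.0764487.
k=2: B_{4}/(4)! × [f^{(3)}(26) − f^{(3)}(3)] = −1/720 × (-1.94228e-07 − (-0.0823045)) = -0.000114312.
Running total after k=2: 0.0763344.
k=3: B_{6}/(6)! × [f^{(5)}(26) − f^{(5)}(3)] = 1/30240 × (-1.20674e-08 − (-0.384088)) = 1.27013e-05.

S_3 ≈ 0.0763471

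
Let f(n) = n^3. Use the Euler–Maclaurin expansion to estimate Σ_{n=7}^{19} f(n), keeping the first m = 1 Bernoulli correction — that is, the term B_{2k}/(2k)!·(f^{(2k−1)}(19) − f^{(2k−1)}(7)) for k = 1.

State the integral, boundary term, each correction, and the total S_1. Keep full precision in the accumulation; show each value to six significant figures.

S_1 ≈ 35659.0

Integral: ∫_7^19 x^3 dx = 31980.0.
Endpoint term: (f(7) + f(19))/2 = (343.000 + 6859.00)/2 = 3601.00.
Integral + boundary = 35581.0.
Correction k=1: B_{2}/2! · (f^{(1)}(19) − f^{(1)}(7)) = 1/12 · (1083.00 − 147.000) = 78.0000.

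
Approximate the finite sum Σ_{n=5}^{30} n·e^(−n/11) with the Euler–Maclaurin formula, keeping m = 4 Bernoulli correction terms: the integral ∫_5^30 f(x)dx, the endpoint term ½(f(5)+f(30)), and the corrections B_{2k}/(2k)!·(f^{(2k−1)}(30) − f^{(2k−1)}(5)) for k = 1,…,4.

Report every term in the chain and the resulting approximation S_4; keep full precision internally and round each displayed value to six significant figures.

S_4 ≈ 84.7489

The integral term ∫_5^30 x·e^(−x/11) dx = 82.2194.
Endpoint term: (f(5) + f(30))/2 = (3.17368 + 1.96192)/2 = 2.56780.
Running total after boundary: 84.7872.
Order-1 term: 1/12 · (-0.112959 − 0.346220) = -0.0382649.
Partial sum through k=1: 84.7489.
Order-2 term: −1/720 · (0.000147402 − 0.0133528) = 1.83409e-05.
Partial sum through k=2: 84.7489.
Order-3 term: 1/30240 · (1.01517e-05 − 0.000197061) = -6.18085e-09.
Partial sum through k=3: 84.7489.
Order-4 term: −1/1209600 · (1.57728e-07 − 2.34519e-06) = 1.80841e-12.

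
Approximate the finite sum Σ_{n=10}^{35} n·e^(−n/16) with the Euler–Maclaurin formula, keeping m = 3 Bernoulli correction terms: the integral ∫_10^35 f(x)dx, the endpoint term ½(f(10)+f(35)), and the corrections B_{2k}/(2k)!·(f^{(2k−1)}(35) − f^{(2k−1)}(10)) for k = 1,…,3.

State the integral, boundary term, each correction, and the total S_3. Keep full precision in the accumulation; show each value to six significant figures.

S_3 ≈ 135.728

The integral term ∫_10^35 x·e^(−x/16) dx = 131.116.
½[f(10) + f(35)] = ½[5.35261 + 3.92689] = 4.63975.
Running total after boundary: 135.756.
Order-1 term: 1/12 · (-0.133234 − 0.200723) = -0.0278297.
Running total after k=1: 135.728.
Order-2 term: −1/720 · (0.000356094 − 0.00496580) = 6.40238e-06.
Running total after k=2: 135.728.
Order-3 term: 1/30240 · (4.81497e-06 − 3.57326e-05) = -1.02241e-09.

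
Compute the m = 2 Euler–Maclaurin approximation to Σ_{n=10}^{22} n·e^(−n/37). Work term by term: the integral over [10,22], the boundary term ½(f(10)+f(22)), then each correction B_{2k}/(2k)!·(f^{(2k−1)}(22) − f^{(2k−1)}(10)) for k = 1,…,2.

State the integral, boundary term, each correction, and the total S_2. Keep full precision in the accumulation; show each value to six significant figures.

S_2 ≈ 132.467

∫_10^22 x·e^(−x/37) dx evaluates to 122.609.
Endpoint term: (f(10) + f(22))/2 = (7.63173 + 12.1393)/2 = 9.88551.
So far: 132.494.
Order-1 term: 1/12 · (0.223697 − 0.556910) = -0.0277678.
Running total after k=1: 132.467.
Order-2 term: −1/720 · (0.000969518 − 0.00152174) = 7.66970e-07.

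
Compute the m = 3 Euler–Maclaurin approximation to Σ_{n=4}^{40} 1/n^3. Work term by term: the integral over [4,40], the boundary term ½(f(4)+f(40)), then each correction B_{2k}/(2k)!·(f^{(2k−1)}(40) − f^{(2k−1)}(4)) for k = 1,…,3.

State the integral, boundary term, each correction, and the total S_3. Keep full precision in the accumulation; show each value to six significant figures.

S_3 ≈ 0.0397152

Integral: ∫_4^40 1/x^3 dx = 0.0309375.
Boundary: ½(f(4) + f(40)) = ½(0.0156250 + 1.56250e-05) = 0.00782031.
Running total after boundary: 0.0387578.
k=1: B_{2}/(2)! × [f^{(1)}(40) − f^{(1)}(4)] = 1/12 × (-1.17187e-06 − (-0.0117188)) = 0.000976465.
Running total after k=1: 0.0397343.
k=2: B_{4}/(4)! × [f^{(3)}(40) − f^{(3)}(4)] = −1/720 × (-1.46484e-08 − (-0.0146484)) = -2.03450e-05.
Running total after k=2: 0.0397139.
k=3: B_{6}/(6)! × [f^{(5)}(40) − f^{(5)}(4)] = 1/30240 × (-3.84521e-10 − (-0.0384521)) = 1.27157e-06.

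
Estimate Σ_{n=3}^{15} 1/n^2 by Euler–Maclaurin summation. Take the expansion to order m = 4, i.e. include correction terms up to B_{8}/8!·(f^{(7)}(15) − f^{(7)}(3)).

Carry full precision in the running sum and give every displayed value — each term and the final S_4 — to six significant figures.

S_4 ≈ 0.330440

The integral term ∫_3^15 1/x^2 dx = 0.266667.
½[f(3) + f(15)] = ½[0.111111 + 0.00444444] = 0.0577778.
So far: 0.324444.
k=1: B_{2}/(2)! × [f^{(1)}(15) − f^{(1)}(3)] = 1/12 × (-0.000592593 − (-0.0740741)) = 0.00612346.
Running total after k=1: 0.330568.
k=2: B_{4}/(4)! × [f^{(3)}(15) − f^{(3)}(3)] = −1/720 × (-3.16049e-05 − (-0.0987654)) = -0.000137130.
Running total after k=2: 0.330431.
k=3: B_{6}/(6)! × [f^{(5)}(15) − f^{(5)}(3)] = 1/30240 × (-4.21399e-06 − (-0.329218)) = 1.08867e-05.
Running total after k=3: 0.330442.
k=4: B_{8}/(8)! × [f^{(7)}(15) − f^{(7)}(3)] = −1/1209600 × (-1.04882e-06 − (-2.04847)) = -1.69351e-06.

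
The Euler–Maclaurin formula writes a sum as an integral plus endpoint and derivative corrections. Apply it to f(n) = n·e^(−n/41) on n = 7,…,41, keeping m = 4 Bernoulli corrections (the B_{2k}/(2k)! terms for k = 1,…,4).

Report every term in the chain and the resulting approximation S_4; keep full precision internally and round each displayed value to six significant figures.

S_4 ≈ 432.741

Integral: ∫_7^41 x·e^(−x/41) dx = 422.307.
½[f(7) + f(41)] = ½[5.90133 + 15.0831] = 10.4922.
Integral + boundary = 432.799.
Order-1 term: 1/12 · (0.00000 − 0.699113) = -0.0582594.
Partial sum through k=1: 432.741.
Order-2 term: −1/720 · (0.000437691 − 0.00141892) = 1.36282e-06.
Partial sum through k=2: 432.741.
Order-3 term: 1/30240 · (5.20751e-07 − 1.44078e-06) = -3.04243e-11.
Partial sum through k=3: 432.741.
Order-4 term: −1/1209600 · (4.64680e-10 − 1.21206e-09) = 6.17872e-16.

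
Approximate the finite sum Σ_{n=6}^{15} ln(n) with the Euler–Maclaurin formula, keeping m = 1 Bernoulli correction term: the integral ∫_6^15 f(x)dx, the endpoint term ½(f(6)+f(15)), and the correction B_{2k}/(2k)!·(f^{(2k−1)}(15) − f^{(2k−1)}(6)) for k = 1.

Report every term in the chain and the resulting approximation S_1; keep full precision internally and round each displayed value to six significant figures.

S_1 ≈ 23.1118

Integral: ∫_6^15 ln(x) dx = 20.8702.
Boundary: ½(f(6) + f(15)) = ½(1.79176 + 2.70805) = 2.24990.
Integral + boundary = 23.1201.
k=1: B_{2}/(2)! × [f^{(1)}(15) − f^{(1)}(6)] = 1/12 × (0.0666667 − 0.166667) = -0.00833333.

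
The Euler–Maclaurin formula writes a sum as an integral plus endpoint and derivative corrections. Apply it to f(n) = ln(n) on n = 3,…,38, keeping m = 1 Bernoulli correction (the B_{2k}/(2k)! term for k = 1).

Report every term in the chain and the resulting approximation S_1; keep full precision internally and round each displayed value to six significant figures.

The integral term ∫_3^38 ln(x) dx = 99.9324.
Endpoint term: (f(3) + f(38))/2 = (1.09861 + 3.63759)/2 = 2.36810.
So far: 102.301.
Order-1 term: 1/12 · (0.0263158 − 0.333333) = -0.0255848.

S_1 ≈ 102.275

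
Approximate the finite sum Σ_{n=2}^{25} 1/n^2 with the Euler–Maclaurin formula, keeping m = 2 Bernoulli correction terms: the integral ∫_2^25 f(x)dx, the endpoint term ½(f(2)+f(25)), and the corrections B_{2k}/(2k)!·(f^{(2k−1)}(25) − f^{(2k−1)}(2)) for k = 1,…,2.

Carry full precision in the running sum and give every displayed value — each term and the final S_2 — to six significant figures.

S_2 ≈ 0.605581

∫_2^25 1/x^2 dx evaluates to 0.460000.
½[f(2) + f(25)] = ½[0.250000 + 0.00160000] = 0.125800.
So far: 0.585800.
k=1: B_{2}/(2)! × [f^{(1)}(25) − f^{(1)}(2)] = 1/12 × (-0.000128000 − (-0.250000)) = 0.0208227.
After k=1: 0.606623.
k=2: B_{4}/(4)! × [f^{(3)}(25) − f^{(3)}(2)] = −1/720 × (-2.45760e-06 − (-0.750000)) = -0.00104166.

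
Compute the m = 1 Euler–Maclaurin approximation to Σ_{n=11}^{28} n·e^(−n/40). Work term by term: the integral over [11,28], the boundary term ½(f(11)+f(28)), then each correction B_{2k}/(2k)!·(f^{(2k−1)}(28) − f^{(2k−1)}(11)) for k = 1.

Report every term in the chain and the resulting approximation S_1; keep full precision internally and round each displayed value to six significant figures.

The integral term ∫_11^28 x·e^(−x/40) dx = 198.815.
Endpoint term: (f(11) + f(28))/2 = (8.35529 + 13.9044)/2 = 11.1298.
Running total after boundary: 209.945.
k=1: B_{2}/(2)! × [f^{(1)}(28) − f^{(1)}(11)] = 1/12 × (0.148976 − 0.550690) = -0.0334762.

S_1 ≈ 209.911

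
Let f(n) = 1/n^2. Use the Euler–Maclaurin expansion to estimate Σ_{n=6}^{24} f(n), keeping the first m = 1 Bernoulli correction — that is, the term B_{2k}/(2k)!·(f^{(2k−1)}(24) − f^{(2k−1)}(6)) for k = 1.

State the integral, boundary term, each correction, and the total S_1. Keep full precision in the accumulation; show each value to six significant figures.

S_1 ≈ 0.140516

∫_6^24 1/x^2 dx evaluates to 0.125000.
Endpoint term: (f(6) + f(24))/2 = (0.0277778 + 0.00173611)/2 = 0.0147569.
So far: 0.139757.
Correction k=1: B_{2}/2! · (f^{(1)}(24) − f^{(1)}(6)) = 1/12 · (-0.000144676 − (-0.00925926)) = 0.000759549.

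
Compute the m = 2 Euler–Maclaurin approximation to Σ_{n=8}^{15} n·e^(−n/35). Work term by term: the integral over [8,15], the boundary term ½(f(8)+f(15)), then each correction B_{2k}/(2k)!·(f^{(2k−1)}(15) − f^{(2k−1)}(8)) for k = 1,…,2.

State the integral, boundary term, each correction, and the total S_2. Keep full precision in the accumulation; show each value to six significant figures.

S_2 ≈ 65.5125

The integral term ∫_8^15 x·e^(−x/35) dx = 57.4642.
½[f(8) + f(15)] = ½[6.36536 + 9.77159] = 8.06847.
So far: 65.5327.
Order-1 term: 1/12 · (0.372251 − 0.613802) = -0.0201293.
After k=1: 65.5125.
Order-2 term: −1/720 · (0.00136745 − 0.00180012) = 6.00921e-07.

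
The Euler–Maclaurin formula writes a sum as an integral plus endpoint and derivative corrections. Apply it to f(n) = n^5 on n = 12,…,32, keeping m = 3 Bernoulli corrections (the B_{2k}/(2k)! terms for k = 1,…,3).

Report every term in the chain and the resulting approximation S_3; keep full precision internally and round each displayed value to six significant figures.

S_3 ≈ 1.95789e+08

∫_12^32 x^5 dx evaluates to 1.78459e+08.
½[f(12) + f(32)] = ½[248832 + 3.35544e+07] = 1.69016e+07.
Running total after boundary: 1.95361e+08.
Order-1 term: 1/12 · (5.24288e+06 − 103680) = 428267.
Partial sum through k=1: 1.95789e+08.
Order-2 term: −1/720 · (61440.0 − 8640.00) = -73.3333.
Partial sum through k=2: 1.95789e+08.
Order-3 term: 1/30240 · (120.000 − 120.000) = 0.00000.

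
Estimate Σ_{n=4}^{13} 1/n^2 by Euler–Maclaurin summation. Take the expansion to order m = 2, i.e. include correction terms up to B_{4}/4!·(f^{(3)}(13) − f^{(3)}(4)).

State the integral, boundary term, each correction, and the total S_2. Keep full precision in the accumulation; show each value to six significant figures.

Integral: ∫_4^13 1/x^2 dx = 0.173077.
Boundary: ½(f(4) + f(13)) = ½(0.0625000 + 0.00591716) = 0.0342086.
So far: 0.207286.
Order-1 term: 1/12 · (-0.000910332 − (-0.0312500)) = 0.00252831.
Running total after k=1: 0.209814.
Order-2 term: −1/720 · (-6.46390e-05 − (-0.0234375)) = -3.24623e-05.

S_2 ≈ 0.209781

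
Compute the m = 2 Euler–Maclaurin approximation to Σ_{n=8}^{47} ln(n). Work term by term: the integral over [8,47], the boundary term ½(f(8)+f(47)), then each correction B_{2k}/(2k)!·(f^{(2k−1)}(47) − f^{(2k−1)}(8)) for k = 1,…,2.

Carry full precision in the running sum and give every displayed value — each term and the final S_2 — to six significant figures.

S_2 ≈ 128.278

The integral term ∫_8^47 ln(x) dx = 125.321.
Boundary: ½(f(8) + f(47)) = ½(2.07944 + 3.85015) = 2.96479.
Integral + boundary = 128.286.
k=1: B_{2}/(2)! × [f^{(1)}(47) − f^{(1)}(8)] = 1/12 × (0.0212766 − 0.125000) = -0.00864362.
Partial sum through k=1: 128.278.
k=2: B_{4}/(4)! × [f^{(3)}(47) − f^{(3)}(8)] = −1/720 × (1.92636e-05 − 0.00390625) = 5.39859e-06.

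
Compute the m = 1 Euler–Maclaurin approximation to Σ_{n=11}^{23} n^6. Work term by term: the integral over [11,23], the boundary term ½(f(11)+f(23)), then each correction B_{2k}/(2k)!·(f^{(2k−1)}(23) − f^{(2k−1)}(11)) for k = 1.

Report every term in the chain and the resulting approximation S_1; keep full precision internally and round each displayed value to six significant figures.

S_1 ≈ 5.61661e+08

Integral: ∫_11^23 x^6 dx = 4.83620e+08.
Endpoint term: (f(11) + f(23))/2 = (1.77156e+06 + 1.48036e+08)/2 = 7.49037e+07.
Running total after boundary: 5.58523e+08.
Order-1 term: 1/12 · (3.86181e+07 − 966306) = 3.13765e+06.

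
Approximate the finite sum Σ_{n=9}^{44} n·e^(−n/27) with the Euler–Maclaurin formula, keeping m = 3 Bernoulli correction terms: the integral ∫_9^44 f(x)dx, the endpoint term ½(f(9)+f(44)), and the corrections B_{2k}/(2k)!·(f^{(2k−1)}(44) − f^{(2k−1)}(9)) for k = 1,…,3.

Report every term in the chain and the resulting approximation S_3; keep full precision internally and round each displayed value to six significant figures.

Integral: ∫_9^44 x·e^(−x/27) dx = 320.732.
Endpoint term: (f(9) + f(44))/2 = (6.44878 + 8.62409)/2 = 7.53644.
So far: 328.269.
Correction k=1: B_{2}/2! · (f^{(1)}(44) − f^{(1)}(9)) = 1/12 · (-0.123409 − 0.477688) = -0.0500914.
Partial sum through k=1: 328.219.
Correction k=2: B_{4}/4! · (f^{(3)}(44) − f^{(3)}(9)) = −1/720 · (0.000368444 − 0.00262106) = 3.12863e-06.
Partial sum through k=2: 328.219.
Correction k=3: B_{6}/6! · (f^{(5)}(44) − f^{(5)}(9)) = 1/30240 · (1.24304e-06 − 6.29197e-06) = -1.66962e-10.

S_3 ≈ 328.219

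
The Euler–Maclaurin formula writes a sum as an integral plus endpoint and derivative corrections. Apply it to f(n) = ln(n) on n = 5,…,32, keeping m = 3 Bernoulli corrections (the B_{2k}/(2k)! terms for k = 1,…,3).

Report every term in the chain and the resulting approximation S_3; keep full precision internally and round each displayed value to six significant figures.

S_3 ≈ 78.3799

The integral term ∫_5^32 ln(x) dx = 75.8564.
½[f(5) + f(32)] = ½[1.60944 + 3.46574] = 2.53759.
So far: 78.3939.
Order-1 term: 1/12 · (0.0312500 − 0.200000) = -0.0140625.
Running total after k=1: 78.3799.
Order-2 term: −1/720 · (6.10352e-05 − 0.0160000) = 2.21375e-05.
Running total after k=2: 78.3799.
Order-3 term: 1/30240 · (7.15256e-07 − 0.00768000) = -2.53945e-07.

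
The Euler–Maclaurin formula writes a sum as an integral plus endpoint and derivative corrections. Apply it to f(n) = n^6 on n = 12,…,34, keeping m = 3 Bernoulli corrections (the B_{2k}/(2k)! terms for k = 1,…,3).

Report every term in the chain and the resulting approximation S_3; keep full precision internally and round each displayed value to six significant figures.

S_3 ≈ 8.29470e+09

Integral: ∫_12^34 x^6 dx = 7.49822e+09.
Endpoint term: (f(12) + f(34))/2 = (2.98598e+06 + 1.54480e+09)/2 = 7.73895e+08.
So far: 8.27211e+09.
Order-1 term: 1/12 · (2.72613e+08 − 1.49299e+06) = 2.25933e+07.
Partial sum through k=1: 8.29471e+09.
Order-2 term: −1/720 · (4.71648e+06 − 207360) = -6262.67.
Partial sum through k=2: 8.29470e+09.
Order-3 term: 1/30240 · (24480.0 − 8640.00) = 0.523810.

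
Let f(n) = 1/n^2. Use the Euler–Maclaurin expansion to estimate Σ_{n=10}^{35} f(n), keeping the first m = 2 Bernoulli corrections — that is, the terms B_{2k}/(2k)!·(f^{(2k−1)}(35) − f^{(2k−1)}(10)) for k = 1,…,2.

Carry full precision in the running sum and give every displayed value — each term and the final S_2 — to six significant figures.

S_2 ≈ 0.0769992

The integral term ∫_10^35 1/x^2 dx = 0.0714286.
Boundary: ½(f(10) + f(35)) = ½(0.0100000 + 0.000816327) = 0.00540816.
Running total after boundary: 0.0768367.
k=1: B_{2}/(2)! × [f^{(1)}(35) − f^{(1)}(10)] = 1/12 × (-4.66472e-05 − (-0.00200000)) = 0.000162779.
Partial sum through k=1: 0.0769995.
k=2: B_{4}/(4)! × [f^{(3)}(35) − f^{(3)}(10)] = −1/720 × (-4.56952e-07 − (-0.000240000)) = -3.32699e-07.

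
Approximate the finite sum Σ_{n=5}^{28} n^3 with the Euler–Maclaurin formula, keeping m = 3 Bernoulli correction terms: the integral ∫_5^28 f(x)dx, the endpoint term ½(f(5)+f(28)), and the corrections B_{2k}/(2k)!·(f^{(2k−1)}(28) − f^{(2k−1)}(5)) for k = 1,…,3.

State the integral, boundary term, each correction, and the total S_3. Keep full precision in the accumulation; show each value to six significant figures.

S_3 ≈ 164736

The integral term ∫_5^28 x^3 dx = 153508.
½[f(5) + f(28)] = ½[125.000 + 21952.0] = 11038.5.
So far: 164546.
Order-1 term: 1/12 · (2352.00 − 75.0000) = 189.750.
Partial sum through k=1: 164736.
Order-2 term: −1/720 · (6.00000 − 6.00000) = 0.00000.
Partial sum through k=2: 164736.
Order-3 term: 1/30240 · (0.00000 − 0.00000) = 0.00000.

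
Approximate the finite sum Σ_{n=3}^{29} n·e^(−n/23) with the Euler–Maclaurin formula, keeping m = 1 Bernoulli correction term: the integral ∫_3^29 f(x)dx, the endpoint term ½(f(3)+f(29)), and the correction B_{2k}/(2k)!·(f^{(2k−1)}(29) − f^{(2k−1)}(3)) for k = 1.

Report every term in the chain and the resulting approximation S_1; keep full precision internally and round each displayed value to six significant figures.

The integral term ∫_3^29 x·e^(−x/23) dx = 185.917.
Boundary: ½(f(3) + f(29)) = ½(2.63314 + 8.21882) = 5.42598.
Integral + boundary = 191.343.
Order-1 term: 1/12 · (-0.0739324 − 0.763229) = -0.0697635.

S_1 ≈ 191.274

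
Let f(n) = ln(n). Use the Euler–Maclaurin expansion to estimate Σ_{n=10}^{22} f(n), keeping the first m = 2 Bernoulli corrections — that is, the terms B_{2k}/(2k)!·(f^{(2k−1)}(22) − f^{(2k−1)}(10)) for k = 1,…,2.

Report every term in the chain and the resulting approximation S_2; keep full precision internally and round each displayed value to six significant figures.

S_2 ≈ 35.6694

Integral: ∫_10^22 ln(x) dx = 32.9771.
Boundary: ½(f(10) + f(22)) = ½(2.30259 + 3.09104) = 2.69681.
So far: 35.6739.
Correction k=1: B_{2}/2! · (f^{(1)}(22) − f^{(1)}(10)) = 1/12 · (0.0454545 − 0.100000) = -0.00454545.
Partial sum through k=1: 35.6694.
Correction k=2: B_{4}/4! · (f^{(3)}(22) − f^{(3)}(10)) = −1/720 · (0.000187829 − 0.00200000) = 2.51690e-06.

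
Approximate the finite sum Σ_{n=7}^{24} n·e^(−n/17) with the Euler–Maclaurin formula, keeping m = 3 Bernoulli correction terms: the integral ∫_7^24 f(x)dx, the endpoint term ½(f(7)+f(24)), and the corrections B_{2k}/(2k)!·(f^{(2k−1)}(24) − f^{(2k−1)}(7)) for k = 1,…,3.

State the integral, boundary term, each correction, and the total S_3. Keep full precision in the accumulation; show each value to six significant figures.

S_3 ≈ 105.626

Integral: ∫_7^24 x·e^(−x/17) dx = 100.424.
Endpoint term: (f(7) + f(24))/2 = (4.63736 + 5.84911)/2 = 5.24323.
Running total after boundary: 105.667.
Correction k=1: B_{2}/2! · (f^{(1)}(24) − f^{(1)}(7)) = 1/12 · (-0.100352 − 0.389694) = -0.0408372.
Running total after k=1: 105.626.
Correction k=2: B_{4}/4! · (f^{(3)}(24) − f^{(3)}(7)) = −1/720 · (0.00133935 − 0.00593306) = 6.38015e-06.
Running total after k=2: 105.626.
Correction k=3: B_{6}/6! · (f^{(5)}(24) − f^{(5)}(7)) = 1/30240 · (1.04704e-05 − 3.63934e-05) = -8.57242e-10.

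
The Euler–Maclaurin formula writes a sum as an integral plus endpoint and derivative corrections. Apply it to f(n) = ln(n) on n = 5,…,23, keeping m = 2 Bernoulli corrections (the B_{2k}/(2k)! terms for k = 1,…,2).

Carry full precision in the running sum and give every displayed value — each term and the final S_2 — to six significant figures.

The integral term ∫_5^23 ln(x) dx = 46.0692.
½[f(5) + f(23)] = ½[1.60944 + 3.13549] = 2.37247.
Integral + boundary = 48.4416.
Correction k=1: B_{2}/2! · (f^{(1)}(23) − f^{(1)}(5)) = 1/12 · (0.0434783 − 0.200000) = -0.0130435.
After k=1: 48.4286.
Correction k=2: B_{4}/4! · (f^{(3)}(23) − f^{(3)}(5)) = −1/720 · (0.000164379 − 0.0160000) = 2.19939e-05.

S_2 ≈ 48.4286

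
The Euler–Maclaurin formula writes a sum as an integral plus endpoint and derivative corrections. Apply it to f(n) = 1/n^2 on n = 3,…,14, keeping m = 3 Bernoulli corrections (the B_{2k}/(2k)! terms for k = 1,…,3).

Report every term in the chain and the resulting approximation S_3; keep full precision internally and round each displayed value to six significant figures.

Integral: ∫_3^14 1/x^2 dx = 0.261905.
Boundary: ½(f(3) + f(14)) = ½(0.111111 + 0.00510204) = 0.0581066.
So far: 0.320011.
k=1: B_{2}/(2)! × [f^{(1)}(14) − f^{(1)}(3)] = 1/12 × (-0.000728863 − (-0.0740741)) = 0.00611210.
Running total after k=1: 0.326123.
k=2: B_{4}/(4)! × [f^{(3)}(14) − f^{(3)}(3)] = −1/720 × (-4.46243e-05 − (-0.0987654)) = -0.000137112.
Running total after k=2: 0.325986.
k=3: B_{6}/(6)! × [f^{(5)}(14) − f^{(5)}(3)] = 1/30240 × (-6.83024e-06 − (-0.329218)) = 1.08866e-05.

S_3 ≈ 0.325997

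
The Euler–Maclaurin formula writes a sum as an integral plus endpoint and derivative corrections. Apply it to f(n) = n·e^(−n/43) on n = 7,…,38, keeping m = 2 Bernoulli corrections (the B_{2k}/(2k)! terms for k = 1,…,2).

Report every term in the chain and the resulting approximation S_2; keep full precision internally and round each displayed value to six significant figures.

S_2 ≈ 398.451

The integral term ∫_7^38 x·e^(−x/43) dx = 387.680.
Endpoint term: (f(7) + f(38))/2 = (5.94838 + 15.7032)/2 = 10.8258.
So far: 398.506.
Order-1 term: 1/12 · (0.0480514 − 0.711435) = -0.0552819.
Partial sum through k=1: 398.451.
Order-2 term: −1/720 · (0.000472978 − 0.00130393) = 1.15410e-06.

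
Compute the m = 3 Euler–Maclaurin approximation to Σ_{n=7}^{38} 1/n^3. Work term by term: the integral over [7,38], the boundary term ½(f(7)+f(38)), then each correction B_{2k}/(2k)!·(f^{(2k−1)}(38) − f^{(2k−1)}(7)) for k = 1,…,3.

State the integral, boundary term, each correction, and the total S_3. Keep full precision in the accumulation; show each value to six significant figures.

The integral term ∫_7^38 1/x^3 dx = 0.00985782.
½[f(7) + f(38)] = ½[0.00291545 + 1.82242e-05] = 0.00146684.
Integral + boundary = 0.0113247.
Order-1 term: 1/12 · (-1.43876e-06 − (-0.00124948)) = 0.000104003.
Partial sum through k=1: 0.0114287.
Order-2 term: −1/720 · (-1.99274e-08 − (-0.000509992)) = -7.08294e-07.
Partial sum through k=2: 0.0114280.
Order-3 term: 1/30240 · (-5.79605e-10 − (-0.000437136)) = 1.44555e-08.

S_3 ≈ 0.0114280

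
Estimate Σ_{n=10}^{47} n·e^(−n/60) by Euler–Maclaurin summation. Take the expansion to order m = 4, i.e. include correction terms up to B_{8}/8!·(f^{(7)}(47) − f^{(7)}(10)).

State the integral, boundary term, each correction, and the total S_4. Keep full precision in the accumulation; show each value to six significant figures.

S_4 ≈ 636.969

∫_10^47 x·e^(−x/60) dx evaluates to 622.050.
Boundary: ½(f(10) + f(47)) = ½(8.46482 + 21.4734) = 14.9691.
So far: 637.019.
k=1: B_{2}/(2)! × [f^{(1)}(47) − f^{(1)}(10)] = 1/12 × (0.0989908 − 0.705401) = -0.0505342.
Running total after k=1: 636.969.
k=2: B_{4}/(4)! × [f^{(3)}(47) − f^{(3)}(10)] = −1/720 × (0.000281320 − 0.000666212) = 5.34573e-07.
Running total after k=2: 636.969.
k=3: B_{6}/(6)! × [f^{(5)}(47) − f^{(5)}(10)] = 1/30240 × (1.48651e-07 − 3.15689e-07) = -5.52375e-12.
Running total after k=3: 636.969.
k=4: B_{8}/(8)! × [f^{(7)}(47) − f^{(7)}(10)] = −1/1209600 × (6.08769e-11 − 1.23977e-10) = 5.21664e-17.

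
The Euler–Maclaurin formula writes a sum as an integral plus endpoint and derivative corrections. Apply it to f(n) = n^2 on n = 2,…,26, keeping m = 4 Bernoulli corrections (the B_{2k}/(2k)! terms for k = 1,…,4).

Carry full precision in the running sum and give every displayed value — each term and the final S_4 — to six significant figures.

S_4 ≈ 6200.00

∫_2^26 x^2 dx evaluates to 5856.00.
½[f(2) + f(26)] = ½[4.00000 + 676.000] = 340.000.
So far: 6196.00.
Order-1 term: 1/12 · (52.0000 − 4.00000) = 4.00000.
Running total after k=1: 6200.00.
Order-2 term: −1/720 · (0.00000 − 0.00000) = 0.00000.
Running total after k=2: 6200.00.
Order-3 term: 1/30240 · (0.00000 − 0.00000) = 0.00000.
Running total after k=3: 6200.00.
Order-4 term: −1/1209600 · (0.00000 − 0.00000) = 0.00000.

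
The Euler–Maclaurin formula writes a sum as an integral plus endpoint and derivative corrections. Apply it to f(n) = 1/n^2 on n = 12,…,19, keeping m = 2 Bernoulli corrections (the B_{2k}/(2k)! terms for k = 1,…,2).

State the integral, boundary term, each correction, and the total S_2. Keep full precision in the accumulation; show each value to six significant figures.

Integral: ∫_12^19 1/x^2 dx = 0.0307018.
½[f(12) + f(19)] = ½[0.00694444 + 0.00277008] = 0.00485726.
Running total after boundary: 0.0355590.
k=1: B_{2}/(2)! × [f^{(1)}(19) − f^{(1)}(12)] = 1/12 × (-0.000291588 − (-0.00115741)) = 7.21516e-05.
Partial sum through k=1: 0.0356312.
k=2: B_{4}/(4)! × [f^{(3)}(19) − f^{(3)}(12)] = −1/720 × (-9.69267e-06 − (-9.64506e-05)) = -1.20497e-07.

S_2 ≈ 0.0356310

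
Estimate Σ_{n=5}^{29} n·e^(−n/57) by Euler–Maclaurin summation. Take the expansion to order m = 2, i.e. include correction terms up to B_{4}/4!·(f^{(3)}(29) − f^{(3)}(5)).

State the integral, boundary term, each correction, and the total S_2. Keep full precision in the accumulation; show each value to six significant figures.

S_2 ≈ 300.924

The integral term ∫_5^29 x·e^(−x/57) dx = 289.961.
½[f(5) + f(29)] = ½[4.58009 + 17.4358] = 11.0079.
Integral + boundary = 300.969.
Order-1 term: 1/12 · (0.295343 − 0.835666) = -0.0450269.
Partial sum through k=1: 300.924.
Order-2 term: −1/720 · (0.000461006 − 0.000821084) = 5.00108e-07.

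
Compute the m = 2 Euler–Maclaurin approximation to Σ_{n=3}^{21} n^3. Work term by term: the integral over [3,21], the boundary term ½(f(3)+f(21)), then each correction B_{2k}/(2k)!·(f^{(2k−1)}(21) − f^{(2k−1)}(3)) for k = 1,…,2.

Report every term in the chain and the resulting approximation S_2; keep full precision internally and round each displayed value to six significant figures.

The integral term ∫_3^21 x^3 dx = 48600.0.
Endpoint term: (f(3) + f(21))/2 = (27.0000 + 9261.00)/2 = 4644.00.
So far: 53244.0.
Order-1 term: 1/12 · (1323.00 − 27.0000) = 108.000.
Partial sum through k=1: 53352.0.
Order-2 term: −1/720 · (6.00000 − 6.00000) = 0.00000.

S_2 ≈ 53352.0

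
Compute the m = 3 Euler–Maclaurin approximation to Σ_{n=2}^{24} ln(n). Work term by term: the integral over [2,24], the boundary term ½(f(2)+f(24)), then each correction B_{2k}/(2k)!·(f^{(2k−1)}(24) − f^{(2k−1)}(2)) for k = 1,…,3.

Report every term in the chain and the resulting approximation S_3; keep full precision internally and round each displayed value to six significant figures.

S_3 ≈ 54.7847

Integral: ∫_2^24 ln(x) dx = 52.8870.
½[f(2) + f(24)] = ½[0.693147 + 3.17805] = 1.93560.
So far: 54.8226.
Correction k=1: B_{2}/2! · (f^{(1)}(24) − f^{(1)}(2)) = 1/12 · (0.0416667 − 0.500000) = -0.0381944.
Running total after k=1: 54.7844.
Correction k=2: B_{4}/4! · (f^{(3)}(24) − f^{(3)}(2)) = −1/720 · (0.000144676 − 0.250000) = 0.000347021.
Running total after k=2: 54.7848.
Correction k=3: B_{6}/6! · (f^{(5)}(24) − f^{(5)}(2)) = 1/30240 · (3.01408e-06 − 0.750000) = -2.48015e-05.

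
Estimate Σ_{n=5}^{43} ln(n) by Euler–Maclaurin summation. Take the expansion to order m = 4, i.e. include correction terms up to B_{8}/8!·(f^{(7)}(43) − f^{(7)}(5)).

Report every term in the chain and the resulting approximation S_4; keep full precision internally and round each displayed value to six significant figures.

∫_5^43 ln(x) dx evaluates to 115.684.
Endpoint term: (f(5) + f(43))/2 = (1.60944 + 3.76120)/2 = 2.68532.
Integral + boundary = 118.370.
Correction k=1: B_{2}/2! · (f^{(1)}(43) − f^{(1)}(5)) = 1/12 · (0.0232558 − 0.200000) = -0.0147287.
After k=1: 118.355.
Correction k=2: B_{4}/4! · (f^{(3)}(43) − f^{(3)}(5)) = −1/720 · (2.51550e-05 − 0.0160000) = 2.21873e-05.
After k=2: 118.355.
Correction k=3: B_{6}/6! · (f^{(5)}(43) − f^{(5)}(5)) = 1/30240 · (1.63256e-07 − 0.00768000) = -2.53963e-07.
After k=3: 118.355.
Correction k=4: B_{8}/8! · (f^{(7)}(43) − f^{(7)}(5)) = −1/1209600 · (2.64883e-09 − 0.00921600) = 7.61905e-09.

S_4 ≈ 118.355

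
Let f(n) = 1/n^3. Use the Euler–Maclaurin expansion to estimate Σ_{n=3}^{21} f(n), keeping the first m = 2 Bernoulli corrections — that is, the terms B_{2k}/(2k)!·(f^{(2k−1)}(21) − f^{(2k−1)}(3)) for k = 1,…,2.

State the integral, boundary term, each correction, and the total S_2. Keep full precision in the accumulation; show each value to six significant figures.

∫_3^21 1/x^3 dx evaluates to 0.0544218.
½[f(3) + f(21)] = ½[0.0370370 + 0.000107980] = 0.0185725.
Running total after boundary: 0.0729943.
Order-1 term: 1/12 · (-1.54257e-05 − (-0.0370370)) = 0.00308513.
Partial sum through k=1: 0.0760794.
Order-2 term: −1/720 · (-6.99577e-07 − (-0.0823045)) = -0.000114311.

S_2 ≈ 0.0759651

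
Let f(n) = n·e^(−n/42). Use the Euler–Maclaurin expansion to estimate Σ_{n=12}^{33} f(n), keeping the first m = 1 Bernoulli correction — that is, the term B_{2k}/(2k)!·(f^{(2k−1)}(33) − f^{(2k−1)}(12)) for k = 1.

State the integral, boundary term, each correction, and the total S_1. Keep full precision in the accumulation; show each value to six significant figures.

S_1 ≈ 280.592

The integral term ∫_12^33 x·e^(−x/42) dx = 268.599.
Boundary: ½(f(12) + f(33)) = ½(9.01773 + 15.0412) = 12.0295.
Integral + boundary = 280.629.
Order-1 term: 1/12 · (0.0976701 − 0.536769) = -0.0365916.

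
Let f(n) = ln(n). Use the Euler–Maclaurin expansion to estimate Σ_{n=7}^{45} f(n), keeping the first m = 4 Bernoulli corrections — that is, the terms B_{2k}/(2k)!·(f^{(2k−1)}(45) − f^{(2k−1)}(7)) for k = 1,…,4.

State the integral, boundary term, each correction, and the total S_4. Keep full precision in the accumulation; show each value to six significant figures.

S_4 ≈ 122.545

The integral term ∫_7^45 ln(x) dx = 119.678.
Boundary: ½(f(7) + f(45)) = ½(1.94591 + 3.80666) = 2.87629.
Running total after boundary: 122.555.
Order-1 term: 1/12 · (0.0222222 − 0.142857) = -0.0100529.
Running total after k=1: 122.545.
Order-2 term: −1/720 · (2.19479e-05 − 0.00583090) = 8.06799e-06.
Running total after k=2: 122.545.
Order-3 term: 1/30240 · (1.30061e-07 − 0.00142798) = -4.72171e-08.
Running total after k=3: 122.545.
Order-4 term: −1/1209600 · (1.92684e-09 − 0.000874271) = 7.22776e-10.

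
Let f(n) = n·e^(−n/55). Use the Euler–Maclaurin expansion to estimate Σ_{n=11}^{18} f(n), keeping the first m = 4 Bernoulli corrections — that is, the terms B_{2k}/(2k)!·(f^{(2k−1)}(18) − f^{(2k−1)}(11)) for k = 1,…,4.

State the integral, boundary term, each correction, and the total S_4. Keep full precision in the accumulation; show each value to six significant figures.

The integral term ∫_11^18 x·e^(−x/55) dx = 77.6309.
½[f(11) + f(18)] = ½[9.00604 + 12.9760] = 10.9910.
So far: 88.6219.
Correction k=1: B_{2}/2! · (f^{(1)}(18) − f^{(1)}(11)) = 1/12 · (0.484960 − 0.654985) = -0.0141687.
Partial sum through k=1: 88.6077.
Correction k=2: B_{4}/4! · (f^{(3)}(18) − f^{(3)}(11)) = −1/720 · (0.000636937 − 0.000757833) = 1.67912e-07.
Partial sum through k=2: 88.6077.
Correction k=3: B_{6}/6! · (f^{(5)}(18) − f^{(5)}(11)) = 1/30240 · (3.68118e-07 − 4.29469e-07) = -2.02880e-12.
Partial sum through k=3: 88.6077.
Correction k=4: B_{8}/8! · (f^{(7)}(18) − f^{(7)}(11)) = −1/1209600 · (1.73778e-10 − 2.01129e-10) = 2.26114e-17.

S_4 ≈ 88.6077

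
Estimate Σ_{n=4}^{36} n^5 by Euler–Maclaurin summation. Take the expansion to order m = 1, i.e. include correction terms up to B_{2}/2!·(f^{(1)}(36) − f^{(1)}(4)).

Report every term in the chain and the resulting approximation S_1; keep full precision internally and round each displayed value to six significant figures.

S_1 ≈ 3.93730e+08

Integral: ∫_4^36 x^5 dx = 3.62796e+08.
½[f(4) + f(36)] = ½[1024.00 + 6.04662e+07] = 3.02336e+07.
Running total after boundary: 3.93030e+08.
Order-1 term: 1/12 · (8.39808e+06 − 1280.00) = 699733.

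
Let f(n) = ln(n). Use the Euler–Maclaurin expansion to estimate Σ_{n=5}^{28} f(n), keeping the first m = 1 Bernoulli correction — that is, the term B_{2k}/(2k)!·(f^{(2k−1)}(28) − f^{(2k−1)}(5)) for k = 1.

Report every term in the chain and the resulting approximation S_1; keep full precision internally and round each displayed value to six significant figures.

Integral: ∫_5^28 ln(x) dx = 62.2545.
½[f(5) + f(28)] = ½[1.60944 + 3.33220] = 2.47082.
So far: 64.7254.
Order-1 term: 1/12 · (0.0357143 − 0.200000) = -0.0136905.

S_1 ≈ 64.7117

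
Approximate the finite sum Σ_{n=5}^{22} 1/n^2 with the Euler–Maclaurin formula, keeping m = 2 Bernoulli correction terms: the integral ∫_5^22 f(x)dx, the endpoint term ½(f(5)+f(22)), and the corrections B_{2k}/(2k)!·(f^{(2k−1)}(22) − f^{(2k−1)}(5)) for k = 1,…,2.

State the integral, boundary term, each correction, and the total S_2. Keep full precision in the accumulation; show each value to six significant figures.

S_2 ≈ 0.176886

Integral: ∫_5^22 1/x^2 dx = 0.154545.
Boundary: ½(f(5) + f(22)) = ½(0.0400000 + 0.00206612) = 0.0210331.
Running total after boundary: 0.175579.
k=1: B_{2}/(2)! × [f^{(1)}(22) − f^{(1)}(5)] = 1/12 × (-0.000187829 − (-0.0160000)) = 0.00131768.
Partial sum through k=1: 0.176896.
k=2: B_{4}/(4)! × [f^{(3)}(22) − f^{(3)}(5)] = −1/720 × (-4.65691e-06 − (-0.00768000)) = -1.06602e-05.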